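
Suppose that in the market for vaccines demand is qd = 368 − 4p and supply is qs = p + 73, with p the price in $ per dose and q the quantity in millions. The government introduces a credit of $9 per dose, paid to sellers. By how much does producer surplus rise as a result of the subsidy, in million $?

Before the subsidy: set 368 − 4p = p + 73 → p* = $59, q* = 132.
With a per-unit subsidy paid to sellers, each receives p + 9 per unit sold, so supply becomes qs = (p + 9) + 73.
New equilibrium: buyers pay $57.2, sellers receive $66.2, q = 139.2. (Wedge: pb − ps = −9.)
ΔPS is the trapezoid between Q = 139.2 and Q = 132 of height $7.2: ½ · (132 + 139.2) · 7.2 = $976.32.

Producer surplus rises by $976.32 million.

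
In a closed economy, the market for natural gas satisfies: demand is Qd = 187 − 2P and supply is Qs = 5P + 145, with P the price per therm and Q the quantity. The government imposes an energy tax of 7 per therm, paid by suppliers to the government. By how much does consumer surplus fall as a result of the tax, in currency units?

Consumer surplus falls by 850.

Before the tax: set 187 − 2P = 5P + 145 → P* = 6, Q* = 175.
With the tax collected from suppliers, supply shifts: Qs = 5(P − 7) + 145.
New equilibrium: buyers pay 11, suppliers receive 4, Q = 165. (Wedge: Pb − Ps = 7.)
ΔCS is the trapezoid between Q = 165 and Q = 175 of height 5: ½ · (175 + 165) · 5 = 850.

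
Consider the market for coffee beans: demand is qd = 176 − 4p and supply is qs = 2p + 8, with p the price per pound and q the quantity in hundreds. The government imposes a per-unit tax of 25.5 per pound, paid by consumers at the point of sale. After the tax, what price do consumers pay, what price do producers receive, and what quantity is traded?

Without the tax, 176 − 4p = 2p + 8 gives 6p = 168, so p* = 28 and q* = 64.
With the tax collected from consumers, demand (in seller-price terms) shifts: qd = 176 − 4(p + 25.5).
New equilibrium: consumers pay 36.5, producers receive 11, q = 30. (Wedge: pb − ps = 25.5.)
The less price-elastic side of the market bears the larger share of a per-unit tax.

Consumers pay 36.5; producers receive 11; quantity = 30.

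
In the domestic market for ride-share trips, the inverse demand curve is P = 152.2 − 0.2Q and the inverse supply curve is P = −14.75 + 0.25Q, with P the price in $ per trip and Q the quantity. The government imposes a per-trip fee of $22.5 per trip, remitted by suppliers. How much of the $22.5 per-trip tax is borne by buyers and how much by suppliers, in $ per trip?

Buyers bear $10 per trip; suppliers bear $12.5 per trip.

Inverting to Q(P) form: Qd = 761 − 5P; Qs = 4P + 59.
Before the tax: set 761 − 5P = 4P + 59 → P* = $78, Q* = 371.
With the tax collected from suppliers, supply shifts: Qs = 4(P − 22.5) + 59.
Solving gives Q = 321 with buyers paying $88 and suppliers receiving $65.5 (the $22.5 wedge).
Burden on buyers: $10; on suppliers: $12.5. (They sum to $22.5.)
The less price-elastic side of the market bears the larger share of a per-unit tax.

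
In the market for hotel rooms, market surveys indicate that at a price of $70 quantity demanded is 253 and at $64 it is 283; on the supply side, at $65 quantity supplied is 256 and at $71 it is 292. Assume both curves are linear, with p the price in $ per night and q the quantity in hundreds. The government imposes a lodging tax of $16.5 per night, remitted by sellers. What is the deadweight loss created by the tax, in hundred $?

Deadweight loss = $371.25 hundred.

Demand slope: (283 − 253)/(64 − 70) = -5, so qd = 603 − 5p.
Supply slope: (292 − 256)/(71 − 65) = 6, so qs = 6p − 134.
Before the tax: set 603 − 5p = 6p − 134 → p* = $67, q* = 268.
With the tax collected from sellers, supply shifts: qs = 6(p − 16.5) − 134.
New equilibrium: consumers pay $76, sellers receive $59.5, q = 223. (Wedge: pb − ps = 16.5.)
Quantity falls by |ΔQ| = |268 − 223| = 45.
DWL = ½ · t · |ΔQ| = ½ · 16.5 · 45 = $371.25.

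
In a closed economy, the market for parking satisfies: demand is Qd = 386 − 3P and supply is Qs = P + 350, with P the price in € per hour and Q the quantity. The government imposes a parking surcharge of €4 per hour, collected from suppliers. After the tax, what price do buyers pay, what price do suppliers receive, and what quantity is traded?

Buyers pay €10; suppliers receive €6; quantity = 356.

Before the tax: set 386 − 3P = P + 350 → P* = €9, Q* = 359.
With the tax collected from suppliers, supply shifts: Qs = (P − 4) + 350.
Solving gives Q = 356 with buyers paying €10 and suppliers receiving €6 (the €4 wedge).
The less price-elastic side of the market bears the larger share of a per-unit tax.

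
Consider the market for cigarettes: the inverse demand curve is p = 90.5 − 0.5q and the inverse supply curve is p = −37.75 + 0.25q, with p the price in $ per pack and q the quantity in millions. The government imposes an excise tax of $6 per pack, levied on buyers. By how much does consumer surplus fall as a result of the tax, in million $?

Rewrite in direct form: qd = 181 − 2p and qs = 4p + 151.
Without the tax, 181 − 2p = 4p + 151 gives 6p = 30, so p* = $5 and q* = 171.
With the tax collected from buyers, demand (in seller-price terms) shifts: qd = 181 − 2(p + 6).
New equilibrium: buyers pay $9, sellers receive $3, q = 163. (Wedge: pb − ps = 6.)
ΔCS is the trapezoid between Q = 163 and Q = 171 of height $4: ½ · (171 + 163) · 4 = $668.

Consumer surplus falls by $668 million.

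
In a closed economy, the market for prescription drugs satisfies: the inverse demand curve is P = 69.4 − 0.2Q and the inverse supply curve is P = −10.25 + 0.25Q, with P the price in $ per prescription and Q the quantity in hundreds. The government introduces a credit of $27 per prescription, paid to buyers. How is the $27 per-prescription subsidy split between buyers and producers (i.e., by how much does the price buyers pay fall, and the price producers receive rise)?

Inverting to Q(P) form: Qd = 347 − 5P; Qs = 4P + 41.
Without the subsidy, 347 − 5P = 4P + 41 gives 9P = 306, so P* = $34 and Q* = 177.
With a per-unit subsidy paid to buyers, each effectively pays P − 27, so demand becomes Qd = 347 − 5(P − 27).
New equilibrium: buyers pay $22, producers receive $49, Q = 237. (Wedge: Pb − Ps = −27.)
Gain to buyers: $12; to producers: $15. (They sum to $27.)

Buyers gain $12 per prescription; producers gain $15 per prescription.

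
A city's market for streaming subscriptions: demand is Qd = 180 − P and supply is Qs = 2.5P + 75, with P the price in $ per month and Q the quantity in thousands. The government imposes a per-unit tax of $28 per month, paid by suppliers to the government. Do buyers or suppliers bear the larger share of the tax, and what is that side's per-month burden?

Before the tax: set 180 − P = 2.5P + 75 → P* = $30, Q* = 150.
With the tax collected from suppliers, supply shifts: Qs = 2.5(P − 28) + 75.
Solving gives Q = 130 with buyers paying $50 and suppliers receiving $22 (the $28 wedge).
Per-month burden: buyers $20, suppliers $8.
Buyers take the larger share because demand is less price-elastic here (demand slope 1 vs supply slope 2.5).

Buyers bear the larger share: $20 per month.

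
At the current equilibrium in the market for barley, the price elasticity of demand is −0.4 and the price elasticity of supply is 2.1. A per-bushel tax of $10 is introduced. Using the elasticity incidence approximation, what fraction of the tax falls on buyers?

Buyers' share ≈ 0.84.

Incidence ratio: buyers' share ≈ εs / (εs + |εd|) = 2.1 / (2.1 + 0.4) = 0.84.
Supply is the more elastic side, so buyers bear the larger share.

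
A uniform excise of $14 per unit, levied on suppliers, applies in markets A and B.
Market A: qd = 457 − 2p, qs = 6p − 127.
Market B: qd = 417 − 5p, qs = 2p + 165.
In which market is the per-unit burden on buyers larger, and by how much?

Market A, by $6.5.

Market A: pre-tax p* = $73, q* = 311; post-tax q = 290; per-unit burden on buyers = $10.5.
Market B: pre-tax p* = $36, q* = 237; post-tax q = 217; per-unit burden on buyers = $4.
Difference: $10.5 vs $4 → market A is larger by $6.5.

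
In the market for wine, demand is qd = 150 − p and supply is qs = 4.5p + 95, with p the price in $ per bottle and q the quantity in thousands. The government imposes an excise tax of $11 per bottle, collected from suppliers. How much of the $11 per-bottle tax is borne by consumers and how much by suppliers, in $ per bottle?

Consumers bear $9 per bottle; suppliers bear $2 per bottle.

Before the tax: set 150 − p = 4.5p + 95 → p* = $10, q* = 140.
With the tax collected from suppliers, supply shifts: qs = 4.5(p − 11) + 95.
New equilibrium: consumers pay $19, suppliers receive $8, q = 131. (Wedge: pb − ps = 11.)
Burden on consumers: $9; on suppliers: $2. (They sum to $11.)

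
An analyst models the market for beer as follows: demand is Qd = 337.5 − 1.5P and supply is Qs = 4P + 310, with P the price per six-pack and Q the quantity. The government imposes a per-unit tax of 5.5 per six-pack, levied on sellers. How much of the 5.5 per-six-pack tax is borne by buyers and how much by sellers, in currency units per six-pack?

Before the tax: set 337.5 − 1.5P = 4P + 310 → P* = 5, Q* = 330.
With the tax collected from sellers, supply shifts: Qs = 4(P − 5.5) + 310.
Solving gives Q = 324 with buyers paying 9 and sellers receiving 3.5 (the 5.5 wedge).
Burden on buyers: 4; on sellers: 1.5. (They sum to 5.5.)
The less price-elastic side of the market bears the larger share of a per-unit tax.

Buyers bear 4 per six-pack; sellers bear 1.5 per six-pack.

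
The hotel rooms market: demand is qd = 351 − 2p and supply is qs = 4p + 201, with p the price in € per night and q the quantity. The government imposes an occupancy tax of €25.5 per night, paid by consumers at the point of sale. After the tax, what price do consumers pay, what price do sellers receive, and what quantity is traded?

Consumers pay €42; sellers receive €16.5; quantity = 267.

Without the tax, 351 − 2p = 4p + 201 gives 6p = 150, so p* = €25 and q* = 301.
With the tax collected from consumers, demand (in seller-price terms) shifts: qd = 351 − 2(p + 25.5).
New equilibrium: consumers pay €42, sellers receive €16.5, q = 267. (Wedge: pb − ps = 25.5.)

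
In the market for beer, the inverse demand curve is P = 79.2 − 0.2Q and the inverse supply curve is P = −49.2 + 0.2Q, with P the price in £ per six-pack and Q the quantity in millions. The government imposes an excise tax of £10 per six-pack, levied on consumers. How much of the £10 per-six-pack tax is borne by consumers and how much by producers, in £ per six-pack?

Consumers bear £5 per six-pack; producers bear £5 per six-pack.

Inverting to Q(P) form: Qd = 396 − 5P; Qs = 5P + 246.
Before the tax: set 396 − 5P = 5P + 246 → P* = £15, Q* = 321.
With the tax collected from consumers, demand (in seller-price terms) shifts: Qd = 396 − 5(P + 10).
New equilibrium: consumers pay £20, producers receive £10, Q = 296. (Wedge: Pb − Ps = 10.)
Burden on consumers: £5; on producers: £5. (They sum to £10.)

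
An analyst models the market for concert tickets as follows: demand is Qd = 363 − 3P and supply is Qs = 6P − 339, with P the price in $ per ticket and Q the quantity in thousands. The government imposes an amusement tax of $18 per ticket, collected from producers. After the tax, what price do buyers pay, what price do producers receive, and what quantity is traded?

Without the tax, 363 − 3P = 6P − 339 gives 9P = 702, so P* = $78 and Q* = 129.
With the tax collected from producers, supply shifts: Qs = 6(P − 18) − 339.
New equilibrium: buyers pay $90, producers receive $72, Q = 93. (Wedge: Pb − Ps = 18.)

Buyers pay $90; producers receive $72; quantity = 93.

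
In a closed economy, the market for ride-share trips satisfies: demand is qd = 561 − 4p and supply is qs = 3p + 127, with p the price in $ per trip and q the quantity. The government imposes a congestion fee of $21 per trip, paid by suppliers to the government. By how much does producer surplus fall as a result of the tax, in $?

Before the tax: set 561 − 4p = 3p + 127 → p* = $62, q* = 313.
With the tax collected from suppliers, supply shifts: qs = 3(p − 21) + 127.
Solving gives q = 277 with consumers paying $71 and suppliers receiving $50 (the $21 wedge).
ΔPS is the trapezoid between Q = 277 and Q = 313 of height $12: ½ · (313 + 277) · 12 = $3540.

Producer surplus falls by $3540.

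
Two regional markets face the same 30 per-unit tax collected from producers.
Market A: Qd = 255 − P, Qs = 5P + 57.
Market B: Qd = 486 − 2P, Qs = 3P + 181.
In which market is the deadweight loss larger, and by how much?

Market A: pre-tax P* = 33, Q* = 222; post-tax Q = 197; deadweight loss = 375.
Market B: pre-tax P* = 61, Q* = 364; post-tax Q = 328; deadweight loss = 540.
Difference: 375 vs 540 → market B is larger by 165.

Market B, by 165.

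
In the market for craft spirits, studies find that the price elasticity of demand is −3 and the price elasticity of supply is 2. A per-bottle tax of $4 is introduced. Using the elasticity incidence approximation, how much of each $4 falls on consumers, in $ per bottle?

Incidence ratio: consumers' share ≈ εs / (εs + |εd|) = 2 / (2 + 3) = 0.4.
So consumers bear ≈ 0.4 × $4 = $1.6; suppliers bear $2.4.

Consumers bear ≈ $1.6 per bottle.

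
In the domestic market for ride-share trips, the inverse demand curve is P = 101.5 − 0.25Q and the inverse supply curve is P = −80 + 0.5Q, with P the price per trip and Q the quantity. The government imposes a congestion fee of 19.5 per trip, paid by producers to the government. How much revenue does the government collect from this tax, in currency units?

Inverting to Q(P) form: Qd = 406 − 4P; Qs = 2P + 160.
Before the tax: set 406 − 4P = 2P + 160 → P* = 41, Q* = 242.
With the tax collected from producers, supply shifts: Qs = 2(P − 19.5) + 160.
Solving gives Q = 216 with consumers paying 47.5 and producers receiving 28 (the 19.5 wedge).
Revenue = t · Q = 19.5 · 216 = 4212.

Tax revenue = 4212.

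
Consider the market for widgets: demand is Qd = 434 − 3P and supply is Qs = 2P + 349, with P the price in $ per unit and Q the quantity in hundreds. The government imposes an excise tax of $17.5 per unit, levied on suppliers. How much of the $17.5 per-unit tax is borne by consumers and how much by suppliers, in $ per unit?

Without the tax, 434 − 3P = 2P + 349 gives 5P = 85, so P* = $17 and Q* = 383.
With the tax collected from suppliers, supply shifts: Qs = 2(P − 17.5) + 349.
New equilibrium: consumers pay $24, suppliers receive $6.5, Q = 362. (Wedge: Pb − Ps = 17.5.)
Burden on consumers: $7; on suppliers: $10.5. (They sum to $17.5.)

Consumers bear $7 per unit; suppliers bear $10.5 per unit.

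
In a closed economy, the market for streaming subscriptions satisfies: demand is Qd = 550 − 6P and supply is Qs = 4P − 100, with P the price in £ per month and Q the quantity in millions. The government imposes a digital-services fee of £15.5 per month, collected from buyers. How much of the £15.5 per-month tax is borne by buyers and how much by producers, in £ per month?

Without the tax, 550 − 6P = 4P − 100 gives 10P = 650, so P* = £65 and Q* = 160.
With the tax collected from buyers, demand (in seller-price terms) shifts: Qd = 550 − 6(P + 15.5).
New equilibrium: buyers pay £71.2, producers receive £55.7, Q = 122.8. (Wedge: Pb − Ps = 15.5.)
Burden on buyers: £6.2; on producers: £9.3. (They sum to £15.5.)

Buyers bear £6.2 per month; producers bear £9.3 per month.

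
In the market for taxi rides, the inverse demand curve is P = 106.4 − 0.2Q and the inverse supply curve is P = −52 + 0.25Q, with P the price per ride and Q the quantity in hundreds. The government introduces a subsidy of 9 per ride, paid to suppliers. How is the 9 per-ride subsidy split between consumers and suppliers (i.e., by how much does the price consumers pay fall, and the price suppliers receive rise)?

Consumers gain 4 per ride; suppliers gain 5 per ride.

Rewrite in direct form: Qd = 532 − 5P and Qs = 4P + 208.
Without the subsidy, 532 − 5P = 4P + 208 gives 9P = 324, so P* = 36 and Q* = 352.
With a per-unit subsidy paid to suppliers, each receives P + 9 per unit sold, so supply becomes Qs = 4(P + 9) + 208.
New equilibrium: consumers pay 32, suppliers receive 41, Q = 372. (Wedge: Pb − Ps = −9.)
Gain to consumers: 4; to suppliers: 5. (They sum to 9.)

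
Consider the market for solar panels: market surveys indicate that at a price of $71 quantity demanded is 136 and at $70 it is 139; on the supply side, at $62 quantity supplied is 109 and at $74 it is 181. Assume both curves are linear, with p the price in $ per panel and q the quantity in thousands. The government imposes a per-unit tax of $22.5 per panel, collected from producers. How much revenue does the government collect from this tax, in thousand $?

Demand slope: (139 − 136)/(70 − 71) = -3, so qd = 349 − 3p.
Supply slope: (181 − 109)/(74 − 62) = 6, so qs = 6p − 263.
Without the tax, 349 − 3p = 6p − 263 gives 9p = 612, so p* = $68 and q* = 145.
With the tax collected from producers, supply shifts: qs = 6(p − 22.5) − 263.
New equilibrium: buyers pay $83, producers receive $60.5, q = 100. (Wedge: pb − ps = 22.5.)
Revenue = t · Q = 22.5 · 100 = $2250.

Tax revenue = $2250 thousand.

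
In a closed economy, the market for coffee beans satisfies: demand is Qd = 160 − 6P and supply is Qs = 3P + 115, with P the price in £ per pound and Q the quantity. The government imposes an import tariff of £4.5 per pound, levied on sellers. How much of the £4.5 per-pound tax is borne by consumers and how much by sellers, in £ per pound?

Before the tax: set 160 − 6P = 3P + 115 → P* = £5, Q* = 130.
With the tax collected from sellers, supply shifts: Qs = 3(P − 4.5) + 115.
Solving gives Q = 121 with consumers paying £6.5 and sellers receiving £2 (the £4.5 wedge).
Burden on consumers: £1.5; on sellers: £3. (They sum to £4.5.)

Consumers bear £1.5 per pound; sellers bear £3 per pound.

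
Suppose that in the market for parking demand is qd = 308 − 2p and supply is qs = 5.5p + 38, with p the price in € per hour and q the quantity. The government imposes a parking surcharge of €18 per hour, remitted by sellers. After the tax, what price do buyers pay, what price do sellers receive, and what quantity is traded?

Buyers pay €49.2; sellers receive €31.2; quantity = 209.6.

Before the tax: set 308 − 2p = 5.5p + 38 → p* = €36, q* = 236.
With the tax collected from sellers, supply shifts: qs = 5.5(p − 18) + 38.
New equilibrium: buyers pay €49.2, sellers receive €31.2, q = 209.6. (Wedge: pb − ps = 18.)
The less price-elastic side of the market bears the larger share of a per-unit tax.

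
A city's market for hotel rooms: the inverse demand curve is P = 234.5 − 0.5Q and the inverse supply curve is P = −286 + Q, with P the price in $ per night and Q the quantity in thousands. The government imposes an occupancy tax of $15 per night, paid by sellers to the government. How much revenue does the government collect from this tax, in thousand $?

Rewrite in direct form: Qd = 469 − 2P and Qs = P + 286.
Without the tax, 469 − 2P = P + 286 gives 3P = 183, so P* = $61 and Q* = 347.
With the tax collected from sellers, supply shifts: Qs = (P − 15) + 286.
Solving gives Q = 337 with buyers paying $66 and sellers receiving $51 (the $15 wedge).
Revenue = t · Q = 15 · 337 = $5055.

Tax revenue = $5055 thousand.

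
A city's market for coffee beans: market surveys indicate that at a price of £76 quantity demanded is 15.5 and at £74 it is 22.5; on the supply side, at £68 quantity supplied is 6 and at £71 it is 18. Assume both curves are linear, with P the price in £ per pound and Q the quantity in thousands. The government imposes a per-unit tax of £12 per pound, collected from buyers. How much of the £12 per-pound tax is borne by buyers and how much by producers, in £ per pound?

Buyers bear £6.4 per pound; producers bear £5.6 per pound.

Demand slope: (22.5 − 15.5)/(74 − 76) = -3.5, so Qd = 281.5 − 3.5P.
Supply slope: (18 − 6)/(71 − 68) = 4, so Qs = 4P − 266.
Before the tax: set 281.5 − 3.5P = 4P − 266 → P* = £73, Q* = 26.
With the tax collected from buyers, demand (in seller-price terms) shifts: Qd = 281.5 − 3.5(P + 12).
New equilibrium: buyers pay £79.4, producers receive £67.4, Q = 3.6. (Wedge: Pb − Ps = 12.)
Burden on buyers: £6.4; on producers: £5.6. (They sum to £12.)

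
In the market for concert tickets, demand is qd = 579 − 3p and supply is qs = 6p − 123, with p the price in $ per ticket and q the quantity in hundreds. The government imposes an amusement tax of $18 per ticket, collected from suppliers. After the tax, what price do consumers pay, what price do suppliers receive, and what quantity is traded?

Consumers pay $90; suppliers receive $72; quantity = 309.

Before the tax: set 579 − 3p = 6p − 123 → p* = $78, q* = 345.
With the tax collected from suppliers, supply shifts: qs = 6(p − 18) − 123.
New equilibrium: consumers pay $90, suppliers receive $72, q = 309. (Wedge: pb − ps = 18.)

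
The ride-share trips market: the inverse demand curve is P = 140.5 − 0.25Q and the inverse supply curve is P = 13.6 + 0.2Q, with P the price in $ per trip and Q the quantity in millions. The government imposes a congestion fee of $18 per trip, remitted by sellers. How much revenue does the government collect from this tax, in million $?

Tax revenue = $4356 million.

Inverting to Q(P) form: Qd = 562 − 4P; Qs = 5P − 68.
Before the tax: set 562 − 4P = 5P − 68 → P* = $70, Q* = 282.
With the tax collected from sellers, supply shifts: Qs = 5(P − 18) − 68.
Solving gives Q = 242 with buyers paying $80 and sellers receiving $62 (the $18 wedge).
Revenue = t · Q = 18 · 242 = $4356.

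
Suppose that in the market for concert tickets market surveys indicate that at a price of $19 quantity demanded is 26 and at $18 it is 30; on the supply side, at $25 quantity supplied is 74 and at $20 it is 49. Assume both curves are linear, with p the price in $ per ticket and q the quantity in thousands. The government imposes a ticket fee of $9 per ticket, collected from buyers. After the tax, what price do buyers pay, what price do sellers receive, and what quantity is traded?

Buyers pay $22; sellers receive $13; quantity = 14.

Demand slope: (30 − 26)/(18 − 19) = -4, so qd = 102 − 4p.
Supply slope: (49 − 74)/(20 − 25) = 5, so qs = 5p − 51.
Before the tax: set 102 − 4p = 5p − 51 → p* = $17, q* = 34.
With the tax collected from buyers, demand (in seller-price terms) shifts: qd = 102 − 4(p + 9).
Solving gives q = 14 with buyers paying $22 and sellers receiving $13 (the $9 wedge).
The less price-elastic side of the market bears the larger share of a per-unit tax.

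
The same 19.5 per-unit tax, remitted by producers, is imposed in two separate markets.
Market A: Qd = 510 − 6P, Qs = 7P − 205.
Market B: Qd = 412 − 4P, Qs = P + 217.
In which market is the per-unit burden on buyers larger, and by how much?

Market A: pre-tax P* = 55, Q* = 180; post-tax Q = 117; per-unit burden on buyers = 10.5.
Market B: pre-tax P* = 39, Q* = 256; post-tax Q = 240.4; per-unit burden on buyers = 3.9.
Difference: 10.5 vs 3.9 → market A is larger by 6.6.

Market A, by 6.6.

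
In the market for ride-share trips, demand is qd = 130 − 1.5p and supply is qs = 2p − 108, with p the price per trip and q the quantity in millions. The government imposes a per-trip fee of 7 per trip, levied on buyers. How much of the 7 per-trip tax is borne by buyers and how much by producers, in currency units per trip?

Buyers bear 4 per trip; producers bear 3 per trip.

Before the tax: set 130 − 1.5p = 2p − 108 → p* = 68, q* = 28.
With the tax collected from buyers, demand (in seller-price terms) shifts: qd = 130 − 1.5(p + 7).
Solving gives q = 22 with buyers paying 72 and producers receiving 65 (the 7 wedge).
Burden on buyers: 4; on producers: 3. (They sum to 7.)
The less price-elastic side of the market bears the larger share of a per-unit tax.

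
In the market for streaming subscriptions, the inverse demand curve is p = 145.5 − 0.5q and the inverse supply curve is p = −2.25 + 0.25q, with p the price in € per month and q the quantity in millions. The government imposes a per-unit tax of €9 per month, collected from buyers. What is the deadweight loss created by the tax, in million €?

Inverting to q(p) form: qd = 291 − 2p; qs = 4p + 9.
Before the tax: set 291 − 2p = 4p + 9 → p* = €47, q* = 197.
With the tax collected from buyers, demand (in seller-price terms) shifts: qd = 291 − 2(p + 9).
New equilibrium: buyers pay €53, suppliers receive €44, q = 185. (Wedge: pb − ps = 9.)
Quantity falls by |ΔQ| = |197 − 185| = 12.
DWL = ½ · t · |ΔQ| = ½ · 9 · 12 = €54.

Deadweight loss = €54 million.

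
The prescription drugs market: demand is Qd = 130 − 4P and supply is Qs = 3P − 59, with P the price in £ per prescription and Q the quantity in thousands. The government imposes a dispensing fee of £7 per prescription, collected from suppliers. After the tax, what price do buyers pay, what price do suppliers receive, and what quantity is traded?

Buyers pay £30; suppliers receive £23; quantity = 10.

Before the tax: set 130 − 4P = 3P − 59 → P* = £27, Q* = 22.
With the tax collected from suppliers, supply shifts: Qs = 3(P − 7) − 59.
New equilibrium: buyers pay £30, suppliers receive £23, Q = 10. (Wedge: Pb − Ps = 7.)
The less price-elastic side of the market bears the larger share of a per-unit tax.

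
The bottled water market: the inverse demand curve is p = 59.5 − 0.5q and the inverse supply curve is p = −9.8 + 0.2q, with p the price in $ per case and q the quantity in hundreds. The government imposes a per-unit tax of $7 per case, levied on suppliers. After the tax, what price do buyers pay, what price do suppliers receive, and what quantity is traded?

Inverting to q(p) form: qd = 119 − 2p; qs = 5p + 49.
Without the tax, 119 − 2p = 5p + 49 gives 7p = 70, so p* = $10 and q* = 99.
With the tax collected from suppliers, supply shifts: qs = 5(p − 7) + 49.
New equilibrium: buyers pay $15, suppliers receive $8, q = 89. (Wedge: pb − ps = 7.)

Buyers pay $15; suppliers receive $8; quantity = 89.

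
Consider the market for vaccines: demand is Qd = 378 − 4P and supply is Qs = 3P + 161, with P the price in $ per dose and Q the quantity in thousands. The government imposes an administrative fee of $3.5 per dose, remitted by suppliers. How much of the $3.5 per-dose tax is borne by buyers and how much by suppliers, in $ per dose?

Before the tax: set 378 − 4P = 3P + 161 → P* = $31, Q* = 254.
With the tax collected from suppliers, supply shifts: Qs = 3(P − 3.5) + 161.
Solving gives Q = 248 with buyers paying $32.5 and suppliers receiving $29 (the $3.5 wedge).
Burden on buyers: $1.5; on suppliers: $2. (They sum to $3.5.)

Buyers bear $1.5 per dose; suppliers bear $2 per dose.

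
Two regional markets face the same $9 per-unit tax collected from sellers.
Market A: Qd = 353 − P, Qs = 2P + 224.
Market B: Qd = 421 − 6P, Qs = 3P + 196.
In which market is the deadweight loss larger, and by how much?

Market A: pre-tax P* = $43, Q* = 310; post-tax Q = 304; deadweight loss = $27.
Market B: pre-tax P* = $25, Q* = 271; post-tax Q = 253; deadweight loss = $81.
Difference: $27 vs $81 → market B is larger by $54.

Market B, by $54.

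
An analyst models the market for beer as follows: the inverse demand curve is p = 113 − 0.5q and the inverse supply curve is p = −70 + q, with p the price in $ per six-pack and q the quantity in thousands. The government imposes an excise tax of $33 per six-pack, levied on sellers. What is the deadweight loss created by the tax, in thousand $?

Deadweight loss = $363 thousand.

Rewrite in direct form: qd = 226 − 2p and qs = p + 70.
Without the tax, 226 − 2p = p + 70 gives 3p = 156, so p* = $52 and q* = 122.
With the tax collected from sellers, supply shifts: qs = (p − 33) + 70.
Solving gives q = 100 with buyers paying $63 and sellers receiving $30 (the $33 wedge).
Quantity falls by |ΔQ| = |122 − 100| = 22.
DWL = ½ · t · |ΔQ| = ½ · 33 · 22 = $363.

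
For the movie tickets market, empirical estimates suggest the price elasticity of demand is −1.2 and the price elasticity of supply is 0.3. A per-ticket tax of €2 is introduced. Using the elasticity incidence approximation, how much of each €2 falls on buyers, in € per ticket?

Buyers bear ≈ €0.4 per ticket.

Incidence ratio: buyers' share ≈ εs / (εs + |εd|) = 0.3 / (0.3 + 1.2) = 0.2.
So buyers bear ≈ 0.2 × €2 = €0.4; sellers bear €1.6.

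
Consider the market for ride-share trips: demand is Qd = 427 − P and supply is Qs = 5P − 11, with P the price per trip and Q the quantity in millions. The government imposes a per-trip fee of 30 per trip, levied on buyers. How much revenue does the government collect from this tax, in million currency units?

Tax revenue = 9870 million.

Before the tax: set 427 − P = 5P − 11 → P* = 73, Q* = 354.
With the tax collected from buyers, demand (in seller-price terms) shifts: Qd = 427 − (P + 30).
Solving gives Q = 329 with buyers paying 98 and producers receiving 68 (the 30 wedge).
Revenue = t · Q = 30 · 329 = 9870.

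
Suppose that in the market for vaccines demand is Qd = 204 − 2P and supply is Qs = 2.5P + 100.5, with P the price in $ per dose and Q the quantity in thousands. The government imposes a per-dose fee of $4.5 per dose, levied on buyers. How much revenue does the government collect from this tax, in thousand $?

Tax revenue = $688.5 thousand.

Before the tax: set 204 − 2P = 2.5P + 100.5 → P* = $23, Q* = 158.
With the tax collected from buyers, demand (in seller-price terms) shifts: Qd = 204 − 2(P + 4.5).
New equilibrium: buyers pay $25.5, suppliers receive $21, Q = 153. (Wedge: Pb − Ps = 4.5.)
Revenue = t · Q = 4.5 · 153 = $688.5.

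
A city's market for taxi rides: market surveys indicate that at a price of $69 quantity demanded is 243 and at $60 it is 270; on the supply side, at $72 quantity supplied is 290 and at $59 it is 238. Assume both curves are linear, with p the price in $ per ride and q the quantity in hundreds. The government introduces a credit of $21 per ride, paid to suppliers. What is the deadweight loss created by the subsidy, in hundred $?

Demand slope: (270 − 243)/(60 − 69) = -3, so qd = 450 − 3p.
Supply slope: (238 − 290)/(59 − 72) = 4, so qs = 4p + 2.
Before the subsidy: set 450 − 3p = 4p + 2 → p* = $64, q* = 258.
With a per-unit subsidy paid to suppliers, each receives p + 21 per unit sold, so supply becomes qs = 4(p + 21) + 2.
Solving gives q = 294 with buyers paying $52 and suppliers receiving $73 (the $21 wedge).
Quantity rises by |ΔQ| = |258 − 294| = 36.
DWL = ½ · t · |ΔQ| = ½ · 21 · 36 = $378.

Deadweight loss = $378 hundred.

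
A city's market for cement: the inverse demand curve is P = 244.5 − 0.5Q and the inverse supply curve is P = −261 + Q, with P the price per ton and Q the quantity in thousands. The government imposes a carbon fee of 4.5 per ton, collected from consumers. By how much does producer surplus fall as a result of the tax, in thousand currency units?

Inverting to Q(P) form: Qd = 489 − 2P; Qs = P + 261.
Without the tax, 489 − 2P = P + 261 gives 3P = 228, so P* = 76 and Q* = 337.
With the tax collected from consumers, demand (in seller-price terms) shifts: Qd = 489 − 2(P + 4.5).
New equilibrium: consumers pay 77.5, sellers receive 73, Q = 334. (Wedge: Pb − Ps = 4.5.)
ΔPS is the trapezoid between Q = 334 and Q = 337 of height 3: ½ · (337 + 334) · 3 = 1006.5.

Producer surplus falls by 1006.5 thousand.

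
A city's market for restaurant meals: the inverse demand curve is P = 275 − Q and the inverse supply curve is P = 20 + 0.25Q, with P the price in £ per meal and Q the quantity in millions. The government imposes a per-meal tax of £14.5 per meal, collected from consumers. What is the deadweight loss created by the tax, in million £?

Rewrite in direct form: Qd = 275 − P and Qs = 4P − 80.
Before the tax: set 275 − P = 4P − 80 → P* = £71, Q* = 204.
With the tax collected from consumers, demand (in seller-price terms) shifts: Qd = 275 − (P + 14.5).
New equilibrium: consumers pay £82.6, sellers receive £68.1, Q = 192.4. (Wedge: Pb − Ps = 14.5.)
Quantity falls by |ΔQ| = |204 − 192.4| = 11.6.
DWL = ½ · t · |ΔQ| = ½ · 14.5 · 11.6 = £84.1.

Deadweight loss = £84.1 million.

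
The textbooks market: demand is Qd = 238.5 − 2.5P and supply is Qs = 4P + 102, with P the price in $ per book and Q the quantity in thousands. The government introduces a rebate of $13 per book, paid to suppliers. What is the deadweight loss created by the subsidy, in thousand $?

Without the subsidy, 238.5 − 2.5P = 4P + 102 gives 6.5P = 136.5, so P* = $21 and Q* = 186.
With a per-unit subsidy paid to suppliers, each receives P + 13 per unit sold, so supply becomes Qs = 4(P + 13) + 102.
New equilibrium: consumers pay $13, suppliers receive $26, Q = 206. (Wedge: Pb − Ps = −13.)
Quantity rises by |ΔQ| = |186 − 206| = 20.
DWL = ½ · t · |ΔQ| = ½ · 13 · 20 = $130.

Deadweight loss = $130 thousand.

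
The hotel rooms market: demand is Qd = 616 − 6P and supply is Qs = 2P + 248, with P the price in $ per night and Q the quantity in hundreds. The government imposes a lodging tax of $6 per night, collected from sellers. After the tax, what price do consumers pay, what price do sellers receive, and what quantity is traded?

Without the tax, 616 − 6P = 2P + 248 gives 8P = 368, so P* = $46 and Q* = 340.
With the tax collected from sellers, supply shifts: Qs = 2(P − 6) + 248.
New equilibrium: consumers pay $47.5, sellers receive $41.5, Q = 331. (Wedge: Pb − Ps = 6.)

Consumers pay $47.5; sellers receive $41.5; quantity = 331.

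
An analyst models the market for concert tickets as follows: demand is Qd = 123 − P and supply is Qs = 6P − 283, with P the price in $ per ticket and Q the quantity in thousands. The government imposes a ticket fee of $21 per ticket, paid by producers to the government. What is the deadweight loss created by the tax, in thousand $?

Deadweight loss = $189 thousand.

Without the tax, 123 − P = 6P − 283 gives 7P = 406, so P* = $58 and Q* = 65.
With the tax collected from producers, supply shifts: Qs = 6(P − 21) − 283.
Solving gives Q = 47 with consumers paying $76 and producers receiving $55 (the $21 wedge).
Quantity falls by |ΔQ| = |65 − 47| = 18.
DWL = ½ · t · |ΔQ| = ½ · 21 · 18 = $189.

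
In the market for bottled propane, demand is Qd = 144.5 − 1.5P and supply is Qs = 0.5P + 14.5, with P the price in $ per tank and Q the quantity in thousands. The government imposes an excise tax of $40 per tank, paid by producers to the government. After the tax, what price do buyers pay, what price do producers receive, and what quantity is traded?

Without the tax, 144.5 − 1.5P = 0.5P + 14.5 gives 2P = 130, so P* = $65 and Q* = 47.
With the tax collected from producers, supply shifts: Qs = 0.5(P − 40) + 14.5.
New equilibrium: buyers pay $75, producers receive $35, Q = 32. (Wedge: Pb − Ps = 40.)

Buyers pay $75; producers receive $35; quantity = 32.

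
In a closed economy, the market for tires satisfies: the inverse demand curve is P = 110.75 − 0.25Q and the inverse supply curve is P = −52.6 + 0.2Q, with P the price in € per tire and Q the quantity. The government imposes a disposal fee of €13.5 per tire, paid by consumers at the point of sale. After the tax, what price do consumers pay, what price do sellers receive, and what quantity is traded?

Consumers pay €27.5; sellers receive €14; quantity = 333.

Rewrite in direct form: Qd = 443 − 4P and Qs = 5P + 263.
Before the tax: set 443 − 4P = 5P + 263 → P* = €20, Q* = 363.
With the tax collected from consumers, demand (in seller-price terms) shifts: Qd = 443 − 4(P + 13.5).
Solving gives Q = 333 with consumers paying €27.5 and sellers receiving €14 (the €13.5 wedge).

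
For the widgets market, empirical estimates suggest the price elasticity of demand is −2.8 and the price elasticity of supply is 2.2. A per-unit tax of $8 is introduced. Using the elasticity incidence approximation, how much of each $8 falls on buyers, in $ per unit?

Incidence ratio: buyers' share ≈ εs / (εs + |εd|) = 2.2 / (2.2 + 2.8) = 0.44.
So buyers bear ≈ 0.44 × $8 = $3.52; producers bear $4.48.

Buyers bear ≈ $3.52 per unit.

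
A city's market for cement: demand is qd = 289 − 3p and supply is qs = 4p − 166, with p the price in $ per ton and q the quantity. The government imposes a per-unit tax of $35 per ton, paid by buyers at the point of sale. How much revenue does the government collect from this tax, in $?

Tax revenue = $1190.

Without the tax, 289 − 3p = 4p − 166 gives 7p = 455, so p* = $65 and q* = 94.
With the tax collected from buyers, demand (in seller-price terms) shifts: qd = 289 − 3(p + 35).
New equilibrium: buyers pay $85, suppliers receive $50, q = 34. (Wedge: pb − ps = 35.)
Revenue = t · Q = 35 · 34 = $1190.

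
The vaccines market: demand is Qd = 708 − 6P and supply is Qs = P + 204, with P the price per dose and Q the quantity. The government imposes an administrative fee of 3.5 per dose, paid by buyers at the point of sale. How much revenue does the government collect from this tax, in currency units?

Without the tax, 708 − 6P = P + 204 gives 7P = 504, so P* = 72 and Q* = 276.
With the tax collected from buyers, demand (in seller-price terms) shifts: Qd = 708 − 6(P + 3.5).
New equilibrium: buyers pay 72.5, producers receive 69, Q = 273. (Wedge: Pb − Ps = 3.5.)
Revenue = t · Q = 3.5 · 273 = 955.5.

Tax revenue = 955.5.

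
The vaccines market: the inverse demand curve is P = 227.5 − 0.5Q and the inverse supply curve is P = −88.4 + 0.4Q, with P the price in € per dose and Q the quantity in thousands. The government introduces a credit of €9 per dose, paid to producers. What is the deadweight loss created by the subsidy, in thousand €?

Rewrite in direct form: Qd = 455 − 2P and Qs = 2.5P + 221.
Without the subsidy, 455 − 2P = 2.5P + 221 gives 4.5P = 234, so P* = €52 and Q* = 351.
With a per-unit subsidy paid to producers, each receives P + 9 per unit sold, so supply becomes Qs = 2.5(P + 9) + 221.
New equilibrium: consumers pay €47, producers receive €56, Q = 361. (Wedge: Pb − Ps = −9.)
Quantity rises by |ΔQ| = |351 − 361| = 10.
DWL = ½ · t · |ΔQ| = ½ · 9 · 10 = €45.

Deadweight loss = €45 thousand.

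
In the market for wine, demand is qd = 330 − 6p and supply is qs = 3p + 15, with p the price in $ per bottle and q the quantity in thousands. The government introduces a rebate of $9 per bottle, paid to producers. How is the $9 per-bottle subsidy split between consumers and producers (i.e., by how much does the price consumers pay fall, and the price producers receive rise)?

Without the subsidy, 330 − 6p = 3p + 15 gives 9p = 315, so p* = $35 and q* = 120.
With a per-unit subsidy paid to producers, each receives p + 9 per unit sold, so supply becomes qs = 3(p + 9) + 15.
Solving gives q = 138 with consumers paying $32 and producers receiving $41 (the $9 wedge).
Gain to consumers: $3; to producers: $6. (They sum to $9.)

Consumers gain $3 per bottle; producers gain $6 per bottle.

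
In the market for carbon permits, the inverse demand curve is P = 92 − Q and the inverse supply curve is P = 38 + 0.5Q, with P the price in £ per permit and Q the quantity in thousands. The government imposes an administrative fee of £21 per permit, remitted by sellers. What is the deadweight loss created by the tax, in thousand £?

Deadweight loss = £147 thousand.

Rewrite in direct form: Qd = 92 − P and Qs = 2P − 76.
Before the tax: set 92 − P = 2P − 76 → P* = £56, Q* = 36.
With the tax collected from sellers, supply shifts: Qs = 2(P − 21) − 76.
Solving gives Q = 22 with buyers paying £70 and sellers receiving £49 (the £21 wedge).
Quantity falls by |ΔQ| = |36 − 22| = 14.
DWL = ½ · t · |ΔQ| = ½ · 21 · 14 = £147.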